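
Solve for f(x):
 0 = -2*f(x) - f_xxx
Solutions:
 f(x) = C3*exp(-2^(1/3)*x) + (C1*sin(2^(1/3)*sqrt(3)*x/2) + C2*cos(2^(1/3)*sqrt(3)*x/2))*exp(2^(1/3)*x/2)


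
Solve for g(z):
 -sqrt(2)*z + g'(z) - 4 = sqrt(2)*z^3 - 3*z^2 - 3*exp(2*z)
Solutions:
 g(z) = C1 + sqrt(2)*z^4/4 - z^3 + sqrt(2)*z^2/2 + 4*z - 3*exp(2*z)/2


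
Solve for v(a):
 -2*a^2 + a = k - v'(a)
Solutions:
 v(a) = C1 + 2*a^3/3 - a^2/2 + a*k


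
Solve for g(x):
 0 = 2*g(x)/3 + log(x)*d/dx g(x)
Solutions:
 g(x) = C1*exp(-2*li(x)/3)


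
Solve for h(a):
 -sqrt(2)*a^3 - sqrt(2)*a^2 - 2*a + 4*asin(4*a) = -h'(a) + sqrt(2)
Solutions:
 h(a) = C1 + sqrt(2)*a^4/4 + sqrt(2)*a^3/3 + a^2 - 4*a*asin(4*a) + sqrt(2)*a - sqrt(1 - 16*a^2)


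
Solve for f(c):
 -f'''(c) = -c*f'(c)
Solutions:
 f(c) = C1 + Integral(C2*airyai(c) + C3*airybi(c), c)


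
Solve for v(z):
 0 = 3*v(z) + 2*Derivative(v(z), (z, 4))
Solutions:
 v(z) = (C1*sin(6^(1/4)*z/2) + C2*cos(6^(1/4)*z/2))*exp(-6^(1/4)*z/2) + (C3*sin(6^(1/4)*z/2) + C4*cos(6^(1/4)*z/2))*exp(6^(1/4)*z/2)


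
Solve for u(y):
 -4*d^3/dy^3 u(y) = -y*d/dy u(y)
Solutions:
 u(y) = C1 + Integral(C2*airyai(2^(1/3)*y/2) + C3*airybi(2^(1/3)*y/2), y)


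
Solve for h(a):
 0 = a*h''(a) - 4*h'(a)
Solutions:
 h(a) = C1 + C2*a^5


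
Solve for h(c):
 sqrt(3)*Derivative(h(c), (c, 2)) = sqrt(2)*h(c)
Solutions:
 h(c) = C1*exp(-2^(1/4)*3^(3/4)*c/3) + C2*exp(2^(1/4)*3^(3/4)*c/3)


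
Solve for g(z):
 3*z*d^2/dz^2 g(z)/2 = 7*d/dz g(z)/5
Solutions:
 g(z) = C1 + C2*z^(29/15)


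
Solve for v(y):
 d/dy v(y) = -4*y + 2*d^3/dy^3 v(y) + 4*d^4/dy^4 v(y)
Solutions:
 v(y) = C1 + C4*exp(y/2) - 2*y^2 + (C2*sin(y/2) + C3*cos(y/2))*exp(-y/2)


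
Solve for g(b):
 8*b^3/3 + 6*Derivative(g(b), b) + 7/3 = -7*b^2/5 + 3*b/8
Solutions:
 g(b) = C1 - b^4/9 - 7*b^3/90 + b^2/32 - 7*b/18


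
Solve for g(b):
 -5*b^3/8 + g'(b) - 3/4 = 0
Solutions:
 g(b) = C1 + 5*b^4/32 + 3*b/4


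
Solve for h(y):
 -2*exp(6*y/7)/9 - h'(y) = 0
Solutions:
 h(y) = C1 - 7*exp(6*y/7)/27


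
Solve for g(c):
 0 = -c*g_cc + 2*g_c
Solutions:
 g(c) = C1 + C2*c^3


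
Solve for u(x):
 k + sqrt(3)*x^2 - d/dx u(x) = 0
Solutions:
 u(x) = C1 + k*x + sqrt(3)*x^3/3


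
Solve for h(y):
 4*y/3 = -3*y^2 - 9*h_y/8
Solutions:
 h(y) = C1 - 8*y^3/9 - 16*y^2/27


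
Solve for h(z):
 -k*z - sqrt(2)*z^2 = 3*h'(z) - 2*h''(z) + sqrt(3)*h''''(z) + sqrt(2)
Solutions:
 h(z) = C1 + C2*exp(z*(4*6^(1/3)/(sqrt(729 - 32*sqrt(3)) + 27)^(1/3) + 2^(2/3)*3^(1/6)*(sqrt(729 - 32*sqrt(3)) + 27)^(1/3))/12)*sin(z*(-6^(2/3)*(sqrt(729 - 32*sqrt(3)) + 27)^(1/3) + 4*2^(1/3)*3^(5/6)/(sqrt(729 - 32*sqrt(3)) + 27)^(1/3))/12) + C3*exp(z*(4*6^(1/3)/(sqrt(729 - 32*sqrt(3)) + 27)^(1/3) + 2^(2/3)*3^(1/6)*(sqrt(729 - 32*sqrt(3)) + 27)^(1/3))/12)*cos(z*(-6^(2/3)*(sqrt(729 - 32*sqrt(3)) + 27)^(1/3) + 4*2^(1/3)*3^(5/6)/(sqrt(729 - 32*sqrt(3)) + 27)^(1/3))/12) + C4*exp(-z*(4*6^(1/3)/(sqrt(729 - 32*sqrt(3)) + 27)^(1/3) + 2^(2/3)*3^(1/6)*(sqrt(729 - 32*sqrt(3)) + 27)^(1/3))/6) - k*z^2/6 - 2*k*z/9 - sqrt(2)*z^3/9 - 2*sqrt(2)*z^2/9 - 17*sqrt(2)*z/27


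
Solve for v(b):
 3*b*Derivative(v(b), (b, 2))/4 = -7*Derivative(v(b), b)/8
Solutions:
 v(b) = C1 + C2/b^(1/6)


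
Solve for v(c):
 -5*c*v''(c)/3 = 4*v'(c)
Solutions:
 v(c) = C1 + C2/c^(7/5)


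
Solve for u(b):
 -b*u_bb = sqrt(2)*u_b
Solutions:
 u(b) = C1 + C2*b^(1 - sqrt(2))


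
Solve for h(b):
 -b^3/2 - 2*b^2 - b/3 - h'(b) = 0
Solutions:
 h(b) = C1 - b^4/8 - 2*b^3/3 - b^2/6


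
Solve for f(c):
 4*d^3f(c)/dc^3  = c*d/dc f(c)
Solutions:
 f(c) = C1 + Integral(C2*airyai(2^(1/3)*c/2) + C3*airybi(2^(1/3)*c/2), c)


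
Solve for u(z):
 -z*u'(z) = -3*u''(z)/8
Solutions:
 u(z) = C1 + C2*erfi(2*sqrt(3)*z/3)


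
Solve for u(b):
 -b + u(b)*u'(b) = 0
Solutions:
 u(b) = -sqrt(C1 + b^2)
 u(b) = sqrt(C1 + b^2)


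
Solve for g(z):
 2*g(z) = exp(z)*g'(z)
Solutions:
 g(z) = C1*exp(-2*exp(-z))


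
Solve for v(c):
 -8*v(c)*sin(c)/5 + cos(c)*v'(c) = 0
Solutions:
 v(c) = C1/cos(c)^(8/5)


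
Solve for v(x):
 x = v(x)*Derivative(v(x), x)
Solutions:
 v(x) = -sqrt(C1 + x^2)
 v(x) = sqrt(C1 + x^2)


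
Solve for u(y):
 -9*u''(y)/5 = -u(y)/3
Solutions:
 u(y) = C1*exp(-sqrt(15)*y/9) + C2*exp(sqrt(15)*y/9)


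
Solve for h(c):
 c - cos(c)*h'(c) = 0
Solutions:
 h(c) = C1 + Integral(c/cos(c), c)


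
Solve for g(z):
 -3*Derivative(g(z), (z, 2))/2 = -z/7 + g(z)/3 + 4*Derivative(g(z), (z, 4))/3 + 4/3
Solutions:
 g(z) = C1*sin(z*sqrt(9 - sqrt(17))/4) + C2*sin(z*sqrt(sqrt(17) + 9)/4) + C3*cos(z*sqrt(9 - sqrt(17))/4) + C4*cos(z*sqrt(sqrt(17) + 9)/4) + 3*z/7 - 4


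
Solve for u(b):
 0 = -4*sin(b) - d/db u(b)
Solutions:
 u(b) = C1 + 4*cos(b)


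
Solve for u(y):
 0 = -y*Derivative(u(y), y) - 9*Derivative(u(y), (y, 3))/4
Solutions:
 u(y) = C1 + Integral(C2*airyai(-2^(2/3)*3^(1/3)*y/3) + C3*airybi(-2^(2/3)*3^(1/3)*y/3), y)


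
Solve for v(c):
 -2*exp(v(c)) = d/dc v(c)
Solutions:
 v(c) = log(1/(C1 + 2*c))


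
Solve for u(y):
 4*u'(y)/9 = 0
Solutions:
 u(y) = C1


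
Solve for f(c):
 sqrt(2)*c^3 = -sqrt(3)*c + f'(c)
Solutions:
 f(c) = C1 + sqrt(2)*c^4/4 + sqrt(3)*c^2/2


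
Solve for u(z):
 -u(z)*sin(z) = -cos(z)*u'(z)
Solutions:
 u(z) = C1/cos(z)


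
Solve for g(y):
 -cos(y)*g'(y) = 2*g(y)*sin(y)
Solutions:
 g(y) = C1*cos(y)^2


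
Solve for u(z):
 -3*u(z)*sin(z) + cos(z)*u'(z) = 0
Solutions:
 u(z) = C1/cos(z)^3


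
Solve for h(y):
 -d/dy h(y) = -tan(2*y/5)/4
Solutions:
 h(y) = C1 - 5*log(cos(2*y/5))/8


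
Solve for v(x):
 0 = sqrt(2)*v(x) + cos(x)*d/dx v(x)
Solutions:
 v(x) = C1*(sin(x) - 1)^(sqrt(2)/2)/(sin(x) + 1)^(sqrt(2)/2)


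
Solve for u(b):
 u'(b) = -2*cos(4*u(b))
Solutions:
 u(b) = -asin((C1 + exp(16*b))/(C1 - exp(16*b)))/4 + pi/4
 u(b) = asin((C1 + exp(16*b))/(C1 - exp(16*b)))/4


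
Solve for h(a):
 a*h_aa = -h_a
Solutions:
 h(a) = C1 + C2*log(a)


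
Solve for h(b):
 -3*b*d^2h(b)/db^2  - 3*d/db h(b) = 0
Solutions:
 h(b) = C1 + C2*log(b)


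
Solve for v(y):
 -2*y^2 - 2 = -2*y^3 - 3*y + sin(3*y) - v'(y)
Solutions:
 v(y) = C1 - y^4/2 + 2*y^3/3 - 3*y^2/2 + 2*y - cos(3*y)/3


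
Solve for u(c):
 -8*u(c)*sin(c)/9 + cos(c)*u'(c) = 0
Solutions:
 u(c) = C1/cos(c)^(8/9)


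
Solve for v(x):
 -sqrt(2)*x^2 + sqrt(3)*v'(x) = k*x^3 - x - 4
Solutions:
 v(x) = C1 + sqrt(3)*k*x^4/12 + sqrt(6)*x^3/9 - sqrt(3)*x^2/6 - 4*sqrt(3)*x/3


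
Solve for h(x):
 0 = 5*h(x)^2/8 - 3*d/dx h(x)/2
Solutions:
 h(x) = -12/(C1 + 5*x)


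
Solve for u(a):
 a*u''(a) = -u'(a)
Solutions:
 u(a) = C1 + C2*log(a)


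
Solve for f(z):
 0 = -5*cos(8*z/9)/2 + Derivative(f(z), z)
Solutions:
 f(z) = C1 + 45*sin(8*z/9)/16


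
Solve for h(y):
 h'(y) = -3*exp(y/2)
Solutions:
 h(y) = C1 - 6*exp(y/2)


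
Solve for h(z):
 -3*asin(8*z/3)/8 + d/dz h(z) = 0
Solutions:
 h(z) = C1 + 3*z*asin(8*z/3)/8 + 3*sqrt(9 - 64*z^2)/64


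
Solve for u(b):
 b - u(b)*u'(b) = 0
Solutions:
 u(b) = -sqrt(C1 + b^2)
 u(b) = sqrt(C1 + b^2)


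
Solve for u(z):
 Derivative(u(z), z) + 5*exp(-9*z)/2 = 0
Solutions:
 u(z) = C1 + 5*exp(-9*z)/18


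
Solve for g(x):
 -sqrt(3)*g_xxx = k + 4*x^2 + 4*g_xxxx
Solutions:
 g(x) = C1 + C2*x + C3*x^2 + C4*exp(-sqrt(3)*x/4) - sqrt(3)*x^5/45 + 4*x^4/9 + sqrt(3)*x^3*(-3*k - 128)/54


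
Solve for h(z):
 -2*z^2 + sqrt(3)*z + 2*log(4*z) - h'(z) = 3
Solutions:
 h(z) = C1 - 2*z^3/3 + sqrt(3)*z^2/2 + 2*z*log(z) - 5*z + z*log(16)


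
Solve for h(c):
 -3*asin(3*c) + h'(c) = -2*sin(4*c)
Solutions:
 h(c) = C1 + 3*c*asin(3*c) + sqrt(1 - 9*c^2) + cos(4*c)/2


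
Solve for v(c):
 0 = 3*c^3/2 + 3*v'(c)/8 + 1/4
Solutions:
 v(c) = C1 - c^4 - 2*c/3


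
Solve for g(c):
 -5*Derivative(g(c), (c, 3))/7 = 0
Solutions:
 g(c) = C1 + C2*c + C3*c^2


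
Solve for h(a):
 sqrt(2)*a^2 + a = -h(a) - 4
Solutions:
 h(a) = -sqrt(2)*a^2 - a - 4


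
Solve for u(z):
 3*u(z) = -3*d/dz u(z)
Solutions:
 u(z) = C1*exp(-z)


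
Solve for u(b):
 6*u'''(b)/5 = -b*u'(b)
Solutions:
 u(b) = C1 + Integral(C2*airyai(-5^(1/3)*6^(2/3)*b/6) + C3*airybi(-5^(1/3)*6^(2/3)*b/6), b)


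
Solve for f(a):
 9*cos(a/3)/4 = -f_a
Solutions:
 f(a) = C1 - 27*sin(a/3)/4


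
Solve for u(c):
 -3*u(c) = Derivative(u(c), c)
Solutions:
 u(c) = C1*exp(-3*c)


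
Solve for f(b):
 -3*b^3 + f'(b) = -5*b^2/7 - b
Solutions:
 f(b) = C1 + 3*b^4/4 - 5*b^3/21 - b^2/2


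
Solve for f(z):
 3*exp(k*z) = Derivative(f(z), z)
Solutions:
 f(z) = C1 + 3*exp(k*z)/k


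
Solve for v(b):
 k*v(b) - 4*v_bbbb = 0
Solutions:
 v(b) = C1*exp(-sqrt(2)*b*k^(1/4)/2) + C2*exp(sqrt(2)*b*k^(1/4)/2) + C3*exp(-sqrt(2)*I*b*k^(1/4)/2) + C4*exp(sqrt(2)*I*b*k^(1/4)/2)


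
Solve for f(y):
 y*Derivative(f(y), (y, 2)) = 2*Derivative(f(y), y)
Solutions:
 f(y) = C1 + C2*y^3


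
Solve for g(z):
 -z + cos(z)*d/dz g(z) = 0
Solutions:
 g(z) = C1 + Integral(z/cos(z), z)


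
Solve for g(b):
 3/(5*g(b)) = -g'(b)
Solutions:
 g(b) = -sqrt(C1 - 30*b)/5
 g(b) = sqrt(C1 - 30*b)/5


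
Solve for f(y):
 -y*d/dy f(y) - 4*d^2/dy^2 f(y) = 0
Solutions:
 f(y) = C1 + C2*erf(sqrt(2)*y/4)


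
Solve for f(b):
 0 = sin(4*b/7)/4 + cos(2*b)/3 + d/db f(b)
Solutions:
 f(b) = C1 - sin(2*b)/6 + 7*cos(4*b/7)/16


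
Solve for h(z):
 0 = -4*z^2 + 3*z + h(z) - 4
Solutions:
 h(z) = 4*z^2 - 3*z + 4


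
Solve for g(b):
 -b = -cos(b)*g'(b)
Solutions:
 g(b) = C1 + Integral(b/cos(b), b)


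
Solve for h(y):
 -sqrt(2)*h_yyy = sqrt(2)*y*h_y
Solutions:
 h(y) = C1 + Integral(C2*airyai(-y) + C3*airybi(-y), y)


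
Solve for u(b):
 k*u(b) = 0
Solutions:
 u(b) = 0


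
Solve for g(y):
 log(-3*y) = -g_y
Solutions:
 g(y) = C1 - y*log(-y) + y*(1 - log(3))


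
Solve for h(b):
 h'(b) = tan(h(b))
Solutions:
 h(b) = pi - asin(C1*exp(b))
 h(b) = asin(C1*exp(b))


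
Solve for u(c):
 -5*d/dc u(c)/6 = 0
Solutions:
 u(c) = C1


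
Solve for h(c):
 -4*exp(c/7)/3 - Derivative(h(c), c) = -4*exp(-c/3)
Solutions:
 h(c) = C1 - 28*exp(c/7)/3 - 12*exp(-c/3)


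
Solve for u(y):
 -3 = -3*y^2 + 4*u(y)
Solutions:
 u(y) = 3*y^2/4 - 3/4


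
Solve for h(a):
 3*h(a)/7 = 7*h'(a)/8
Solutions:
 h(a) = C1*exp(24*a/49)


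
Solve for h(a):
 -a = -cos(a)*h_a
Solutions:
 h(a) = C1 + Integral(a/cos(a), a)


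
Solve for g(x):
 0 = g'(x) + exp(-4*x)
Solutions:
 g(x) = C1 + exp(-4*x)/4


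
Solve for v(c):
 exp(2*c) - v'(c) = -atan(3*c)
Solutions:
 v(c) = C1 + c*atan(3*c) + exp(2*c)/2 - log(9*c^2 + 1)/6


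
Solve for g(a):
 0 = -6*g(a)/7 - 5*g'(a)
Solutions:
 g(a) = C1*exp(-6*a/35)


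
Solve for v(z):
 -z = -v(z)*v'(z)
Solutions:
 v(z) = -sqrt(C1 + z^2)
 v(z) = sqrt(C1 + z^2)


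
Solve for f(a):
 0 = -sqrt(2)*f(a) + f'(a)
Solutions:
 f(a) = C1*exp(sqrt(2)*a)


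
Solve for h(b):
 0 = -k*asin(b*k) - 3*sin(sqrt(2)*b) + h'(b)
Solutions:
 h(b) = C1 + k*Piecewise((b*asin(b*k) + sqrt(-b^2*k^2 + 1)/k, Ne(k, 0)), (0, True)) - 3*sqrt(2)*cos(sqrt(2)*b)/2


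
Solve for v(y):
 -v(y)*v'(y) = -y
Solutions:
 v(y) = -sqrt(C1 + y^2)
 v(y) = sqrt(C1 + y^2)


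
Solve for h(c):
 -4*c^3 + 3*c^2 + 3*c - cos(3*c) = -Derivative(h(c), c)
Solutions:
 h(c) = C1 + c^4 - c^3 - 3*c^2/2 + sin(3*c)/3


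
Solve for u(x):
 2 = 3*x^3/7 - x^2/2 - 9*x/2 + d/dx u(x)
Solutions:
 u(x) = C1 - 3*x^4/28 + x^3/6 + 9*x^2/4 + 2*x


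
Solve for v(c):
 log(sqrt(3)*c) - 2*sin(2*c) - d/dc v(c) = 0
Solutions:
 v(c) = C1 + c*log(c) - c + c*log(3)/2 + cos(2*c)


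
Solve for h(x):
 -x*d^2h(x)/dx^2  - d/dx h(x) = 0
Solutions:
 h(x) = C1 + C2*log(x)


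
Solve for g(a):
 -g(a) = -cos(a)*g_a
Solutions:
 g(a) = C1*sqrt(sin(a) + 1)/sqrt(sin(a) - 1)


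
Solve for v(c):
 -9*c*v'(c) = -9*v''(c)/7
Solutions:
 v(c) = C1 + C2*erfi(sqrt(14)*c/2)


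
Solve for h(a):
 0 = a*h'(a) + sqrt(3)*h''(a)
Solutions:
 h(a) = C1 + C2*erf(sqrt(2)*3^(3/4)*a/6)


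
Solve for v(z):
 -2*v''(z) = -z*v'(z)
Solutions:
 v(z) = C1 + C2*erfi(z/2)


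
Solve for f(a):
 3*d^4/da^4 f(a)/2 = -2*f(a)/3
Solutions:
 f(a) = (C1*sin(sqrt(3)*a/3) + C2*cos(sqrt(3)*a/3))*exp(-sqrt(3)*a/3) + (C3*sin(sqrt(3)*a/3) + C4*cos(sqrt(3)*a/3))*exp(sqrt(3)*a/3)


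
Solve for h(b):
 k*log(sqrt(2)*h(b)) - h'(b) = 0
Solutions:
 Integral(1/(2*log(_y) + log(2)), (_y, h(b))) = C1 + b*k/2


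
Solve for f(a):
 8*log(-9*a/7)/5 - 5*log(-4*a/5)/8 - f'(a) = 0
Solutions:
 f(a) = C1 + 39*a*log(-a)/40 + a*(-64*log(7) - 39 - 50*log(2) + 25*log(5) + 128*log(3))/40


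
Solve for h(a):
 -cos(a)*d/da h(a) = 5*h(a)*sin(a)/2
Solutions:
 h(a) = C1*cos(a)^(5/2)


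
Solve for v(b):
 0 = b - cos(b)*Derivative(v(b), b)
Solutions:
 v(b) = C1 + Integral(b/cos(b), b)


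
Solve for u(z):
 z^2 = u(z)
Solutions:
 u(z) = z^2


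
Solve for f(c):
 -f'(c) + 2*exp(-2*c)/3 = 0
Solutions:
 f(c) = C1 - exp(-2*c)/3


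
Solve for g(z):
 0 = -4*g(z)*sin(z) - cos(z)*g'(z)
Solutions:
 g(z) = C1*cos(z)^4


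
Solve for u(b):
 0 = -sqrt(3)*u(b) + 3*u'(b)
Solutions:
 u(b) = C1*exp(sqrt(3)*b/3)


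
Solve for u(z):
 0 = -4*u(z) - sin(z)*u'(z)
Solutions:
 u(z) = C1*(cos(z)^2 + 2*cos(z) + 1)/(cos(z)^2 - 2*cos(z) + 1)


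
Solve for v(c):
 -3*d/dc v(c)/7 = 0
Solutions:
 v(c) = C1


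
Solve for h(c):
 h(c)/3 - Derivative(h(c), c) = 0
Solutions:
 h(c) = C1*exp(c/3)


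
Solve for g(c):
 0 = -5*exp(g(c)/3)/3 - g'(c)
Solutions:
 g(c) = 3*log(1/(C1 + 5*c)) + 6*log(3)


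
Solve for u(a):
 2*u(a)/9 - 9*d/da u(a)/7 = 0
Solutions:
 u(a) = C1*exp(14*a/81)


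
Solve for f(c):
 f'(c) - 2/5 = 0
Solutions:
 f(c) = C1 + 2*c/5


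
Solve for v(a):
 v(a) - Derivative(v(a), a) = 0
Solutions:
 v(a) = C1*exp(a)


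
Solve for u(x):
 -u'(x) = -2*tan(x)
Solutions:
 u(x) = C1 - 2*log(cos(x))


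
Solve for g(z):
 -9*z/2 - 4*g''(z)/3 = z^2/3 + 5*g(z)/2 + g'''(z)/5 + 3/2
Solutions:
 g(z) = C1*exp(z*(-80 + 160*2^(2/3)*5^(1/3)/(27*sqrt(3289) + 2009)^(1/3) + 2^(1/3)*5^(2/3)*(27*sqrt(3289) + 2009)^(1/3))/36)*sin(10^(1/3)*sqrt(3)*z*(-5^(1/3)*(27*sqrt(3289) + 2009)^(1/3) + 160*2^(1/3)/(27*sqrt(3289) + 2009)^(1/3))/36) + C2*exp(z*(-80 + 160*2^(2/3)*5^(1/3)/(27*sqrt(3289) + 2009)^(1/3) + 2^(1/3)*5^(2/3)*(27*sqrt(3289) + 2009)^(1/3))/36)*cos(10^(1/3)*sqrt(3)*z*(-5^(1/3)*(27*sqrt(3289) + 2009)^(1/3) + 160*2^(1/3)/(27*sqrt(3289) + 2009)^(1/3))/36) + C3*exp(-z*(160*2^(2/3)*5^(1/3)/(27*sqrt(3289) + 2009)^(1/3) + 40 + 2^(1/3)*5^(2/3)*(27*sqrt(3289) + 2009)^(1/3))/18) - 2*z^2/15 - 9*z/5 - 103/225


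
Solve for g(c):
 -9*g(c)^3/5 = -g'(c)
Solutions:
 g(c) = -sqrt(10)*sqrt(-1/(C1 + 9*c))/2
 g(c) = sqrt(10)*sqrt(-1/(C1 + 9*c))/2


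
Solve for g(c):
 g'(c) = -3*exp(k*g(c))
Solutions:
 g(c) = Piecewise((log(1/(C1*k + 3*c*k))/k, Ne(k, 0)), (nan, True))
 g(c) = Piecewise((C1 - 3*c, Eq(k, 0)), (nan, True))


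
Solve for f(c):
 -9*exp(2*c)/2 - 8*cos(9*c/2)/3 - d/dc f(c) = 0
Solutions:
 f(c) = C1 - 9*exp(2*c)/4 - 16*sin(9*c/2)/27


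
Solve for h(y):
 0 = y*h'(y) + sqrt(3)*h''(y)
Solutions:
 h(y) = C1 + C2*erf(sqrt(2)*3^(3/4)*y/6)


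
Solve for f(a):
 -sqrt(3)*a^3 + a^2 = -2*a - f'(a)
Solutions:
 f(a) = C1 + sqrt(3)*a^4/4 - a^3/3 - a^2


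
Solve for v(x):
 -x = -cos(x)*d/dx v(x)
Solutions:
 v(x) = C1 + Integral(x/cos(x), x)


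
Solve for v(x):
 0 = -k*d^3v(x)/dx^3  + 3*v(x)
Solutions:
 v(x) = C1*exp(3^(1/3)*x*(1/k)^(1/3)) + C2*exp(x*(-3^(1/3) + 3^(5/6)*I)*(1/k)^(1/3)/2) + C3*exp(-x*(3^(1/3) + 3^(5/6)*I)*(1/k)^(1/3)/2)


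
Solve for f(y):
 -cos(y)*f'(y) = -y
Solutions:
 f(y) = C1 + Integral(y/cos(y), y)


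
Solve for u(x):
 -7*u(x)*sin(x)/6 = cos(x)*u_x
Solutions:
 u(x) = C1*cos(x)^(7/6)


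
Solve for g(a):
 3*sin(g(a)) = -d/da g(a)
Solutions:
 g(a) = -acos((-C1 - exp(6*a))/(C1 - exp(6*a))) + 2*pi
 g(a) = acos((-C1 - exp(6*a))/(C1 - exp(6*a)))


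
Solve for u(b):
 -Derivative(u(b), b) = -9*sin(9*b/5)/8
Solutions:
 u(b) = C1 - 5*cos(9*b/5)/8


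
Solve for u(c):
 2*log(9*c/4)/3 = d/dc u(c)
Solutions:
 u(c) = C1 + 2*c*log(c)/3 - 4*c*log(2)/3 - 2*c/3 + 4*c*log(3)/3


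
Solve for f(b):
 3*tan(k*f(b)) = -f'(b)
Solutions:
 f(b) = Piecewise((-asin(exp(C1*k - 3*b*k))/k + pi/k, Ne(k, 0)), (nan, True))
 f(b) = Piecewise((asin(exp(C1*k - 3*b*k))/k, Ne(k, 0)), (nan, True))


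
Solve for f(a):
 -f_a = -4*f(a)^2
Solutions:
 f(a) = -1/(C1 + 4*a)


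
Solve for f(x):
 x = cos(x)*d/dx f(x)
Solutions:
 f(x) = C1 + Integral(x/cos(x), x)


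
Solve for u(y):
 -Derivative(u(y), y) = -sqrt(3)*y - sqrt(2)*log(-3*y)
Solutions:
 u(y) = C1 + sqrt(3)*y^2/2 + sqrt(2)*y*log(-y) + sqrt(2)*y*(-1 + log(3))


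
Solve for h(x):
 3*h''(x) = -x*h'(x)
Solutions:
 h(x) = C1 + C2*erf(sqrt(6)*x/6)


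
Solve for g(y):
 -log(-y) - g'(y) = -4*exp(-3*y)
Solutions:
 g(y) = C1 - y*log(-y) + y - 4*exp(-3*y)/3


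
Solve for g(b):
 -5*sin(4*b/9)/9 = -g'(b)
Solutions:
 g(b) = C1 - 5*cos(4*b/9)/4


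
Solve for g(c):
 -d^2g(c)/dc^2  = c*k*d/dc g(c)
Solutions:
 g(c) = Piecewise((-sqrt(2)*sqrt(pi)*C1*erf(sqrt(2)*c*sqrt(k)/2)/(2*sqrt(k)) - C2, (k > 0) | (k < 0)), (-C1*c - C2, True))


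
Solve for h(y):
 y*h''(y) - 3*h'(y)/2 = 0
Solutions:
 h(y) = C1 + C2*y^(5/2)


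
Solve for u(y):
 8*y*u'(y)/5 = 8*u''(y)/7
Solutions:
 u(y) = C1 + C2*erfi(sqrt(70)*y/10)


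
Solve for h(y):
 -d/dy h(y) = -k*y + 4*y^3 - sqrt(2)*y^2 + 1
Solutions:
 h(y) = C1 + k*y^2/2 - y^4 + sqrt(2)*y^3/3 - y


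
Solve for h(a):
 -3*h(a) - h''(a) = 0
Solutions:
 h(a) = C1*sin(sqrt(3)*a) + C2*cos(sqrt(3)*a)


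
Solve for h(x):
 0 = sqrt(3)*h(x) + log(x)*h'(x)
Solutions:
 h(x) = C1*exp(-sqrt(3)*li(x))


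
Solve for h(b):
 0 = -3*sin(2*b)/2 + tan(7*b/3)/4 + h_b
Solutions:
 h(b) = C1 + 3*log(cos(7*b/3))/28 - 3*cos(2*b)/4


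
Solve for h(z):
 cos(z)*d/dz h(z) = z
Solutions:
 h(z) = C1 + Integral(z/cos(z), z)


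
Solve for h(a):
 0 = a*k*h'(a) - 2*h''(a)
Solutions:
 h(a) = Piecewise((-sqrt(pi)*C1*erf(a*sqrt(-k)/2)/sqrt(-k) - C2, (k > 0) | (k < 0)), (-C1*a - C2, True))


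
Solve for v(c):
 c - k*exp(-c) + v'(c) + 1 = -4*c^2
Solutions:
 v(c) = C1 - 4*c^3/3 - c^2/2 - c - k*exp(-c)


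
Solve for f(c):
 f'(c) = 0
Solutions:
 f(c) = C1


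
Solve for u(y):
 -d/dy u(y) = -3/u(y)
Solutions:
 u(y) = -sqrt(C1 + 6*y)
 u(y) = sqrt(C1 + 6*y)


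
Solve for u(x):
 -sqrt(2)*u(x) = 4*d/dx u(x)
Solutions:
 u(x) = C1*exp(-sqrt(2)*x/4)


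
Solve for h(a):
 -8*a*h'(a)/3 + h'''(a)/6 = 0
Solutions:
 h(a) = C1 + Integral(C2*airyai(2*2^(1/3)*a) + C3*airybi(2*2^(1/3)*a), a)


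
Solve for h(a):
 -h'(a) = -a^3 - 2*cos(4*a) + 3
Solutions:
 h(a) = C1 + a^4/4 - 3*a + sin(4*a)/2


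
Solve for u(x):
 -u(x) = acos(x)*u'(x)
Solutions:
 u(x) = C1*exp(-Integral(1/acos(x), x))


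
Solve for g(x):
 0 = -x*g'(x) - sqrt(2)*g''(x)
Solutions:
 g(x) = C1 + C2*erf(2^(1/4)*x/2)


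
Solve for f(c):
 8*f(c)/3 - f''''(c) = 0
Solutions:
 f(c) = C1*exp(-6^(3/4)*c/3) + C2*exp(6^(3/4)*c/3) + C3*sin(6^(3/4)*c/3) + C4*cos(6^(3/4)*c/3)


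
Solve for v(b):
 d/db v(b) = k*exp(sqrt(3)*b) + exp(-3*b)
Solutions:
 v(b) = C1 + sqrt(3)*k*exp(sqrt(3)*b)/3 - exp(-3*b)/3


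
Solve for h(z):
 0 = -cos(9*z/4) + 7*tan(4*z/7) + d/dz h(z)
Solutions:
 h(z) = C1 + 49*log(cos(4*z/7))/4 + 4*sin(9*z/4)/9


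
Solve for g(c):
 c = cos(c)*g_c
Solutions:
 g(c) = C1 + Integral(c/cos(c), c)


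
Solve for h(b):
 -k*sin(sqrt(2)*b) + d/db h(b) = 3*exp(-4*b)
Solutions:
 h(b) = C1 - sqrt(2)*k*cos(sqrt(2)*b)/2 - 3*exp(-4*b)/4


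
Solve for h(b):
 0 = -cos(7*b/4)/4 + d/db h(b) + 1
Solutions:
 h(b) = C1 - b + sin(7*b/4)/7


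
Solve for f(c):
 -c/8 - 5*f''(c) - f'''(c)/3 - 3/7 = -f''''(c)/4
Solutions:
 f(c) = C1 + C2*c + C3*exp(2*c*(1 - sqrt(46))/3) + C4*exp(2*c*(1 + sqrt(46))/3) - c^3/240 - 353*c^2/8400


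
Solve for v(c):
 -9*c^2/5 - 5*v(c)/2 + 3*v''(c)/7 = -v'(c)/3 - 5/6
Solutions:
 v(c) = C1*exp(c*(-7 + sqrt(1939))/18) + C2*exp(-c*(7 + sqrt(1939))/18) - 18*c^2/25 - 24*c/125 + 799/13125


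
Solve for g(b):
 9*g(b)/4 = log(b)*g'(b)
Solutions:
 g(b) = C1*exp(9*li(b)/4)


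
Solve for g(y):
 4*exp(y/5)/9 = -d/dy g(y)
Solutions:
 g(y) = C1 - 20*exp(y/5)/9


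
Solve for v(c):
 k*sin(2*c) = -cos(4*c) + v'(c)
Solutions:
 v(c) = C1 - k*cos(2*c)/2 + sin(4*c)/4


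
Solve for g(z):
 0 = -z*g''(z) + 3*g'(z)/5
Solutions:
 g(z) = C1 + C2*z^(8/5)


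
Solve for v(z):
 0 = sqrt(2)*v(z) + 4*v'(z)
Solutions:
 v(z) = C1*exp(-sqrt(2)*z/4)


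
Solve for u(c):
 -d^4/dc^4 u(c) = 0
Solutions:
 u(c) = C1 + C2*c + C3*c^2 + C4*c^3


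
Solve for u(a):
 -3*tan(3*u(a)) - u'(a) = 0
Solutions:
 u(a) = -asin(C1*exp(-9*a))/3 + pi/3
 u(a) = asin(C1*exp(-9*a))/3


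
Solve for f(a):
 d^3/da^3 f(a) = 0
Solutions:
 f(a) = C1 + C2*a + C3*a^2


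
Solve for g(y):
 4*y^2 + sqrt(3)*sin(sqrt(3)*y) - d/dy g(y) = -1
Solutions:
 g(y) = C1 + 4*y^3/3 + y - cos(sqrt(3)*y)


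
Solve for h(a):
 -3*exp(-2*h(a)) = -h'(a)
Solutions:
 h(a) = log(-sqrt(C1 + 6*a))
 h(a) = log(C1 + 6*a)/2


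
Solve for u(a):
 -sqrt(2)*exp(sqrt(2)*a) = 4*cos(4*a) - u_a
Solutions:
 u(a) = C1 + exp(sqrt(2)*a) + sin(4*a)


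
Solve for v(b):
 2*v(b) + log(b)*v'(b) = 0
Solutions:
 v(b) = C1*exp(-2*li(b))


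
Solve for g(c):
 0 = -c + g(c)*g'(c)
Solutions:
 g(c) = -sqrt(C1 + c^2)
 g(c) = sqrt(C1 + c^2)


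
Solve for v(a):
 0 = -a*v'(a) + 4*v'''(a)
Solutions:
 v(a) = C1 + Integral(C2*airyai(2^(1/3)*a/2) + C3*airybi(2^(1/3)*a/2), a)


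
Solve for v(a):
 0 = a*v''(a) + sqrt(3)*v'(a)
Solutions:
 v(a) = C1 + C2*a^(1 - sqrt(3))


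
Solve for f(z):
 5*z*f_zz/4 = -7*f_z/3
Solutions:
 f(z) = C1 + C2/z^(13/15)


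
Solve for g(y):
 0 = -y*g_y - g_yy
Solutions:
 g(y) = C1 + C2*erf(sqrt(2)*y/2)


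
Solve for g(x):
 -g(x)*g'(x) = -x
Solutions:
 g(x) = -sqrt(C1 + x^2)
 g(x) = sqrt(C1 + x^2)


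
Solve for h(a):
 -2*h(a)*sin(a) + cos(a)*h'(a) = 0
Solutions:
 h(a) = C1/cos(a)^2


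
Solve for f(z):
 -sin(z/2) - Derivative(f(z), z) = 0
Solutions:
 f(z) = C1 + 2*cos(z/2)


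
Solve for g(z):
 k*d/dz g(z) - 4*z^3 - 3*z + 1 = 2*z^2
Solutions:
 g(z) = C1 + z^4/k + 2*z^3/(3*k) + 3*z^2/(2*k) - z/k


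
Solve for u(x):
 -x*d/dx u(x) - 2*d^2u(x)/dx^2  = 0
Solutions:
 u(x) = C1 + C2*erf(x/2)


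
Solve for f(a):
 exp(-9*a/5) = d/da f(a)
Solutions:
 f(a) = C1 - 5*exp(-9*a/5)/9


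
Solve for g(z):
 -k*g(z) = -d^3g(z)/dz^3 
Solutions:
 g(z) = C1*exp(k^(1/3)*z) + C2*exp(k^(1/3)*z*(-1 + sqrt(3)*I)/2) + C3*exp(-k^(1/3)*z*(1 + sqrt(3)*I)/2)


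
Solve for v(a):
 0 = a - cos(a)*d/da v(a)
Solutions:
 v(a) = C1 + Integral(a/cos(a), a)


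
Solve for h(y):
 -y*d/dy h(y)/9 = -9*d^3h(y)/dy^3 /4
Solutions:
 h(y) = C1 + Integral(C2*airyai(6^(2/3)*y/9) + C3*airybi(6^(2/3)*y/9), y)


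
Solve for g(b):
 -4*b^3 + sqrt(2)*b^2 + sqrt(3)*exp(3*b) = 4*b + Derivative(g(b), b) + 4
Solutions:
 g(b) = C1 - b^4 + sqrt(2)*b^3/3 - 2*b^2 - 4*b + sqrt(3)*exp(3*b)/3


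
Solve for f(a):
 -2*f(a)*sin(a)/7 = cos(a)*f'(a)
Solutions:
 f(a) = C1*cos(a)^(2/7)


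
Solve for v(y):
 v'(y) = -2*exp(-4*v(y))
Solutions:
 v(y) = log(-I*(C1 - 8*y)^(1/4))
 v(y) = log(I*(C1 - 8*y)^(1/4))
 v(y) = log(-(C1 - 8*y)^(1/4))
 v(y) = log(C1 - 8*y)/4


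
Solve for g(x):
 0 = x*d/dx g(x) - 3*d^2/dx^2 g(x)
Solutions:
 g(x) = C1 + C2*erfi(sqrt(6)*x/6)


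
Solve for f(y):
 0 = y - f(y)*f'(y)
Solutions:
 f(y) = -sqrt(C1 + y^2)
 f(y) = sqrt(C1 + y^2)


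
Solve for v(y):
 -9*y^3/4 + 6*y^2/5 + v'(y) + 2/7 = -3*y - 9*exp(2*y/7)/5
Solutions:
 v(y) = C1 + 9*y^4/16 - 2*y^3/5 - 3*y^2/2 - 2*y/7 - 63*exp(2*y/7)/10


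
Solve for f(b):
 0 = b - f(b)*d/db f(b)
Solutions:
 f(b) = -sqrt(C1 + b^2)
 f(b) = sqrt(C1 + b^2)


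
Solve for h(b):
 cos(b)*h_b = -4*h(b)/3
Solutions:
 h(b) = C1*(sin(b) - 1)^(2/3)/(sin(b) + 1)^(2/3)


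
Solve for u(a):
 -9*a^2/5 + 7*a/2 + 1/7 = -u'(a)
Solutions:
 u(a) = C1 + 3*a^3/5 - 7*a^2/4 - a/7


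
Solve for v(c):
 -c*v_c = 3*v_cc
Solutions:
 v(c) = C1 + C2*erf(sqrt(6)*c/6)


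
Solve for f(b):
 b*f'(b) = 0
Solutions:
 f(b) = C1


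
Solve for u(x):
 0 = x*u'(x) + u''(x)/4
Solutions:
 u(x) = C1 + C2*erf(sqrt(2)*x)


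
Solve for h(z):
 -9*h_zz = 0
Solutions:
 h(z) = C1 + C2*z


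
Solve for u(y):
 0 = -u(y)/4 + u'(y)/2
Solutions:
 u(y) = C1*exp(y/2)


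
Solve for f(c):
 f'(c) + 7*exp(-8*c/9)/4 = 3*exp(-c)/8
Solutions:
 f(c) = C1 - 3*exp(-c)/8 + 63*exp(-8*c/9)/32


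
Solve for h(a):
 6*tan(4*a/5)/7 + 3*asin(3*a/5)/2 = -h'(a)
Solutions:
 h(a) = C1 - 3*a*asin(3*a/5)/2 - sqrt(25 - 9*a^2)/2 + 15*log(cos(4*a/5))/14


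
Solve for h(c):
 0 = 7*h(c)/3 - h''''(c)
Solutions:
 h(c) = C1*exp(-3^(3/4)*7^(1/4)*c/3) + C2*exp(3^(3/4)*7^(1/4)*c/3) + C3*sin(3^(3/4)*7^(1/4)*c/3) + C4*cos(3^(3/4)*7^(1/4)*c/3)


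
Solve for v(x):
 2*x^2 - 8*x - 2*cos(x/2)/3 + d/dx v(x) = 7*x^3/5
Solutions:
 v(x) = C1 + 7*x^4/20 - 2*x^3/3 + 4*x^2 + 4*sin(x/2)/3


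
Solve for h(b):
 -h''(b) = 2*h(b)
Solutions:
 h(b) = C1*sin(sqrt(2)*b) + C2*cos(sqrt(2)*b)


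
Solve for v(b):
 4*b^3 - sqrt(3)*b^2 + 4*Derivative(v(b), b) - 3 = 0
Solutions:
 v(b) = C1 - b^4/4 + sqrt(3)*b^3/12 + 3*b/4


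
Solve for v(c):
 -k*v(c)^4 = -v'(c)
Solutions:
 v(c) = (-1/(C1 + 3*c*k))^(1/3)
 v(c) = (-1/(C1 + c*k))^(1/3)*(-3^(2/3) - 3*3^(1/6)*I)/6
 v(c) = (-1/(C1 + c*k))^(1/3)*(-3^(2/3) + 3*3^(1/6)*I)/6


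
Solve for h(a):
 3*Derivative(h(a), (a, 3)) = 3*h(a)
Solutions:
 h(a) = C3*exp(a) + (C1*sin(sqrt(3)*a/2) + C2*cos(sqrt(3)*a/2))*exp(-a/2)


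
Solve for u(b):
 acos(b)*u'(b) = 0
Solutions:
 u(b) = C1


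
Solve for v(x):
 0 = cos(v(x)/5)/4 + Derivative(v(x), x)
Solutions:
 x/4 - 5*log(sin(v(x)/5) - 1)/2 + 5*log(sin(v(x)/5) + 1)/2 = C1


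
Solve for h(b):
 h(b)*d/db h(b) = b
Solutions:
 h(b) = -sqrt(C1 + b^2)
 h(b) = sqrt(C1 + b^2)


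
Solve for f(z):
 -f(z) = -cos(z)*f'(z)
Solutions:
 f(z) = C1*sqrt(sin(z) + 1)/sqrt(sin(z) - 1)


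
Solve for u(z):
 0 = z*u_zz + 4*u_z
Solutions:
 u(z) = C1 + C2/z^3


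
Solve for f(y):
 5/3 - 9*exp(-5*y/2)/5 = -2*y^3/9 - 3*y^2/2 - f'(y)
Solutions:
 f(y) = C1 - y^4/18 - y^3/2 - 5*y/3 - 18*exp(-5*y/2)/25


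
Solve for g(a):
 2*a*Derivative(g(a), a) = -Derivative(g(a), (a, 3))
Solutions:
 g(a) = C1 + Integral(C2*airyai(-2^(1/3)*a) + C3*airybi(-2^(1/3)*a), a)


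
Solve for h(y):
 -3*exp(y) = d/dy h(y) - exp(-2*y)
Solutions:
 h(y) = C1 - 3*exp(y) - exp(-2*y)/2


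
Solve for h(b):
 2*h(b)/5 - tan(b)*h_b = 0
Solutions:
 h(b) = C1*sin(b)^(2/5)


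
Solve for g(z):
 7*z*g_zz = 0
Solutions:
 g(z) = C1 + C2*z


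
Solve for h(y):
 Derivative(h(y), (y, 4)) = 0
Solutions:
 h(y) = C1 + C2*y + C3*y^2 + C4*y^3


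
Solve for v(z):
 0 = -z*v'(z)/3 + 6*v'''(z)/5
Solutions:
 v(z) = C1 + Integral(C2*airyai(60^(1/3)*z/6) + C3*airybi(60^(1/3)*z/6), z)


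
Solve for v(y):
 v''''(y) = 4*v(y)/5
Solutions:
 v(y) = C1*exp(-sqrt(2)*5^(3/4)*y/5) + C2*exp(sqrt(2)*5^(3/4)*y/5) + C3*sin(sqrt(2)*5^(3/4)*y/5) + C4*cos(sqrt(2)*5^(3/4)*y/5)


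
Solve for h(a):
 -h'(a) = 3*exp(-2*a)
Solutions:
 h(a) = C1 + 3*exp(-2*a)/2


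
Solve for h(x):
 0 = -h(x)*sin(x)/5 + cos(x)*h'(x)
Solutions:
 h(x) = C1/cos(x)^(1/5)


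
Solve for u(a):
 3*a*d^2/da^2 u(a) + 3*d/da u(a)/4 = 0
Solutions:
 u(a) = C1 + C2*a^(3/4)


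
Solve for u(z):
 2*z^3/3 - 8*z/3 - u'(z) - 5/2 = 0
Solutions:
 u(z) = C1 + z^4/6 - 4*z^2/3 - 5*z/2


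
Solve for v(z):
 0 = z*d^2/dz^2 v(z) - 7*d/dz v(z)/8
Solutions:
 v(z) = C1 + C2*z^(15/8)


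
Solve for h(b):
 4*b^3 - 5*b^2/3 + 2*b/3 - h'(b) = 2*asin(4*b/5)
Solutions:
 h(b) = C1 + b^4 - 5*b^3/9 + b^2/3 - 2*b*asin(4*b/5) - sqrt(25 - 16*b^2)/2


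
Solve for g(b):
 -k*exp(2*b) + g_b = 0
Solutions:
 g(b) = C1 + k*exp(2*b)/2


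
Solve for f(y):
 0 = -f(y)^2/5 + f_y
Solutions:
 f(y) = -5/(C1 + y)


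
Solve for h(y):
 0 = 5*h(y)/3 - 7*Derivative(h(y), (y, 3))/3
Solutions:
 h(y) = C3*exp(5^(1/3)*7^(2/3)*y/7) + (C1*sin(sqrt(3)*5^(1/3)*7^(2/3)*y/14) + C2*cos(sqrt(3)*5^(1/3)*7^(2/3)*y/14))*exp(-5^(1/3)*7^(2/3)*y/14)


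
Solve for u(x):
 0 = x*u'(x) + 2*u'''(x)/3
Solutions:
 u(x) = C1 + Integral(C2*airyai(-2^(2/3)*3^(1/3)*x/2) + C3*airybi(-2^(2/3)*3^(1/3)*x/2), x)


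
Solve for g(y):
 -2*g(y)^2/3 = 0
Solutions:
 g(y) = 0


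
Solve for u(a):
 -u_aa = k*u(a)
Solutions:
 u(a) = C1*exp(-a*sqrt(-k)) + C2*exp(a*sqrt(-k))


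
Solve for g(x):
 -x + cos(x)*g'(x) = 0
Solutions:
 g(x) = C1 + Integral(x/cos(x), x)


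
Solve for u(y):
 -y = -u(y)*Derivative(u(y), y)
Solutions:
 u(y) = -sqrt(C1 + y^2)
 u(y) = sqrt(C1 + y^2)


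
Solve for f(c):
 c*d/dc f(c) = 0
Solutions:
 f(c) = C1


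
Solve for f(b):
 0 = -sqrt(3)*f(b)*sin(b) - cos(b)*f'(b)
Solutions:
 f(b) = C1*cos(b)^(sqrt(3))


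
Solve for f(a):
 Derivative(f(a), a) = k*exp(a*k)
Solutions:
 f(a) = C1 + exp(a*k)


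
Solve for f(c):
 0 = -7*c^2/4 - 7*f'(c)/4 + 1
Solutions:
 f(c) = C1 - c^3/3 + 4*c/7


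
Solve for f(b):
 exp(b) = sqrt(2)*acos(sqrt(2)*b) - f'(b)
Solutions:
 f(b) = C1 + sqrt(2)*(b*acos(sqrt(2)*b) - sqrt(2)*sqrt(1 - 2*b^2)/2) - exp(b)


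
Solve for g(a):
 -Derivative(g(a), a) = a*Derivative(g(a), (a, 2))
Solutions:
 g(a) = C1 + C2*log(a)


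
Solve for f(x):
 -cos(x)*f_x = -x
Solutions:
 f(x) = C1 + Integral(x/cos(x), x)


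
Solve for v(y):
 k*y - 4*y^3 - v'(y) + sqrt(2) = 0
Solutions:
 v(y) = C1 + k*y^2/2 - y^4 + sqrt(2)*y


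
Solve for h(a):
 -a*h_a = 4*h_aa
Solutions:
 h(a) = C1 + C2*erf(sqrt(2)*a/4)


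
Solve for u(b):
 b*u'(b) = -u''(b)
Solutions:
 u(b) = C1 + C2*erf(sqrt(2)*b/2)


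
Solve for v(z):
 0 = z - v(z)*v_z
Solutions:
 v(z) = -sqrt(C1 + z^2)
 v(z) = sqrt(C1 + z^2)


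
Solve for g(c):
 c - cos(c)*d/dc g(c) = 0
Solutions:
 g(c) = C1 + Integral(c/cos(c), c)


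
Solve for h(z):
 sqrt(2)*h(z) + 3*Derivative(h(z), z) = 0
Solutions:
 h(z) = C1*exp(-sqrt(2)*z/3)


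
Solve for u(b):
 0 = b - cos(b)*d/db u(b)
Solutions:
 u(b) = C1 + Integral(b/cos(b), b)


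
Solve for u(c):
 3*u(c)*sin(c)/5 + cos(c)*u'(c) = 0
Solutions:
 u(c) = C1*cos(c)^(3/5)


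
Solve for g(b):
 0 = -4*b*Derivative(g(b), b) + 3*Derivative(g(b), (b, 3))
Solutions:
 g(b) = C1 + Integral(C2*airyai(6^(2/3)*b/3) + C3*airybi(6^(2/3)*b/3), b)


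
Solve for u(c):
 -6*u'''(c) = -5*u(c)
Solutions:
 u(c) = C3*exp(5^(1/3)*6^(2/3)*c/6) + (C1*sin(2^(2/3)*3^(1/6)*5^(1/3)*c/4) + C2*cos(2^(2/3)*3^(1/6)*5^(1/3)*c/4))*exp(-5^(1/3)*6^(2/3)*c/12)


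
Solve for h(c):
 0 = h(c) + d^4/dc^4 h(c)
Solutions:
 h(c) = (C1*sin(sqrt(2)*c/2) + C2*cos(sqrt(2)*c/2))*exp(-sqrt(2)*c/2) + (C3*sin(sqrt(2)*c/2) + C4*cos(sqrt(2)*c/2))*exp(sqrt(2)*c/2)


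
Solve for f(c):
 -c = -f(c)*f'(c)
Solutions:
 f(c) = -sqrt(C1 + c^2)
 f(c) = sqrt(C1 + c^2)


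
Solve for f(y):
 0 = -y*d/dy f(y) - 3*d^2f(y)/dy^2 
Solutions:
 f(y) = C1 + C2*erf(sqrt(6)*y/6)


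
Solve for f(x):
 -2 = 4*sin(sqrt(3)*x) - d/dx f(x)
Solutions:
 f(x) = C1 + 2*x - 4*sqrt(3)*cos(sqrt(3)*x)/3


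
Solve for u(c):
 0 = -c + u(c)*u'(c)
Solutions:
 u(c) = -sqrt(C1 + c^2)
 u(c) = sqrt(C1 + c^2)


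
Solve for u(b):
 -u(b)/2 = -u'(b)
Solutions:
 u(b) = C1*exp(b/2)


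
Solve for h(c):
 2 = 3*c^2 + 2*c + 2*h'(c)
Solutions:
 h(c) = C1 - c^3/2 - c^2/2 + c


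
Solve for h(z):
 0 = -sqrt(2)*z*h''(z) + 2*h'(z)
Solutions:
 h(z) = C1 + C2*z^(1 + sqrt(2))


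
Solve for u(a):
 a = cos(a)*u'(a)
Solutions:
 u(a) = C1 + Integral(a/cos(a), a)


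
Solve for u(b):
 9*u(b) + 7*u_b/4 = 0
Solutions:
 u(b) = C1*exp(-36*b/7)


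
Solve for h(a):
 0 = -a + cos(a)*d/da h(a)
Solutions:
 h(a) = C1 + Integral(a/cos(a), a)


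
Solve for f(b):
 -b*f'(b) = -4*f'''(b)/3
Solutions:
 f(b) = C1 + Integral(C2*airyai(6^(1/3)*b/2) + C3*airybi(6^(1/3)*b/2), b)


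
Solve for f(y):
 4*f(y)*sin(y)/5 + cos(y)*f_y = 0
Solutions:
 f(y) = C1*cos(y)^(4/5)


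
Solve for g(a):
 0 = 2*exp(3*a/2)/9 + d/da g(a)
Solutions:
 g(a) = C1 - 4*exp(3*a/2)/27


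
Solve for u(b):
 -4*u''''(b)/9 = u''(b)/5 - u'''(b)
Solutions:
 u(b) = C1 + C2*b + C3*exp(3*b*(15 - sqrt(145))/40) + C4*exp(3*b*(sqrt(145) + 15)/40)


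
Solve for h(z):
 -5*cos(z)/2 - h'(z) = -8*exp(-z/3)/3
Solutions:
 h(z) = C1 - 5*sin(z)/2 - 8*exp(-z/3)


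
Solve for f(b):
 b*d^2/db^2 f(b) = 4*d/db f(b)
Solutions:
 f(b) = C1 + C2*b^5


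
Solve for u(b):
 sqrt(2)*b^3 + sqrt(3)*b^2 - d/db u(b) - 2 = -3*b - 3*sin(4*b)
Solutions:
 u(b) = C1 + sqrt(2)*b^4/4 + sqrt(3)*b^3/3 + 3*b^2/2 - 2*b - 3*cos(4*b)/4


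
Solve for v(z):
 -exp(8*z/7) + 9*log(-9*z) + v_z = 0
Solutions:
 v(z) = C1 - 9*z*log(-z) + 9*z*(1 - 2*log(3)) + 7*exp(8*z/7)/8


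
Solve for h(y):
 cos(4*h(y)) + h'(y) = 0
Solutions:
 h(y) = -asin((C1 + exp(8*y))/(C1 - exp(8*y)))/4 + pi/4
 h(y) = asin((C1 + exp(8*y))/(C1 - exp(8*y)))/4


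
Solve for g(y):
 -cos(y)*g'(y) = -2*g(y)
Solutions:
 g(y) = C1*(sin(y) + 1)/(sin(y) - 1)


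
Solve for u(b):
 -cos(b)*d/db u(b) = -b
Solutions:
 u(b) = C1 + Integral(b/cos(b), b)


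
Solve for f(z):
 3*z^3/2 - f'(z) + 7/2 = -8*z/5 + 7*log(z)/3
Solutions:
 f(z) = C1 + 3*z^4/8 + 4*z^2/5 - 7*z*log(z)/3 + 35*z/6


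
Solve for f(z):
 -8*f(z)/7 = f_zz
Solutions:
 f(z) = C1*sin(2*sqrt(14)*z/7) + C2*cos(2*sqrt(14)*z/7)


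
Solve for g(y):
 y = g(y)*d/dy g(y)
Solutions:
 g(y) = -sqrt(C1 + y^2)
 g(y) = sqrt(C1 + y^2)


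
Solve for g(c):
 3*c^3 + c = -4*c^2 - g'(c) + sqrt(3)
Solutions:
 g(c) = C1 - 3*c^4/4 - 4*c^3/3 - c^2/2 + sqrt(3)*c


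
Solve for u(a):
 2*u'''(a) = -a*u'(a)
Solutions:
 u(a) = C1 + Integral(C2*airyai(-2^(2/3)*a/2) + C3*airybi(-2^(2/3)*a/2), a)


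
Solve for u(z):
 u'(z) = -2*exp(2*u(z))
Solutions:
 u(z) = log(-sqrt(-1/(C1 - 2*z))) - log(2)/2
 u(z) = log(-1/(C1 - 2*z))/2 - log(2)/2


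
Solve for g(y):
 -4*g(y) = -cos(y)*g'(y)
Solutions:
 g(y) = C1*(sin(y)^2 + 2*sin(y) + 1)/(sin(y)^2 - 2*sin(y) + 1)


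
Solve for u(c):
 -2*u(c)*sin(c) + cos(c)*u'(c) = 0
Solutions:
 u(c) = C1/cos(c)^2


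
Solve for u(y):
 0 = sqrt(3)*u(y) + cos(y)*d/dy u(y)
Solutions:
 u(y) = C1*(sin(y) - 1)^(sqrt(3)/2)/(sin(y) + 1)^(sqrt(3)/2)


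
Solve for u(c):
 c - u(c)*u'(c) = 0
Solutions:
 u(c) = -sqrt(C1 + c^2)
 u(c) = sqrt(C1 + c^2)


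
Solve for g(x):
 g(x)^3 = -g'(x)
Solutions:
 g(x) = -sqrt(2)*sqrt(-1/(C1 - x))/2
 g(x) = sqrt(2)*sqrt(-1/(C1 - x))/2


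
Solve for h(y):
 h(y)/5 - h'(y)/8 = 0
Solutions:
 h(y) = C1*exp(8*y/5)


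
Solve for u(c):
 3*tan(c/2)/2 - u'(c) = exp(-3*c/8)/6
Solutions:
 u(c) = C1 + 3*log(tan(c/2)^2 + 1)/2 + 4*exp(-3*c/8)/9


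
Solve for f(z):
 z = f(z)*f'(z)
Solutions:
 f(z) = -sqrt(C1 + z^2)
 f(z) = sqrt(C1 + z^2)


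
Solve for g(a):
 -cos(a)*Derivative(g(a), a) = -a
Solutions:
 g(a) = C1 + Integral(a/cos(a), a)


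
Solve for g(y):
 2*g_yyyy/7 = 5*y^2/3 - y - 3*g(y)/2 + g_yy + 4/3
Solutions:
 g(y) = 10*y^2/9 - 2*y/3 + (C1*sin(sqrt(2)*21^(1/4)*y*sin(atan(sqrt(35)/7)/2)/2) + C2*cos(sqrt(2)*21^(1/4)*y*sin(atan(sqrt(35)/7)/2)/2))*exp(-sqrt(2)*21^(1/4)*y*cos(atan(sqrt(35)/7)/2)/2) + (C3*sin(sqrt(2)*21^(1/4)*y*sin(atan(sqrt(35)/7)/2)/2) + C4*cos(sqrt(2)*21^(1/4)*y*sin(atan(sqrt(35)/7)/2)/2))*exp(sqrt(2)*21^(1/4)*y*cos(atan(sqrt(35)/7)/2)/2) + 64/27


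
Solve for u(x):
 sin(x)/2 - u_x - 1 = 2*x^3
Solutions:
 u(x) = C1 - x^4/2 - x - cos(x)/2


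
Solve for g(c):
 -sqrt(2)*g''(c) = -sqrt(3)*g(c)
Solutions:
 g(c) = C1*exp(-2^(3/4)*3^(1/4)*c/2) + C2*exp(2^(3/4)*3^(1/4)*c/2)


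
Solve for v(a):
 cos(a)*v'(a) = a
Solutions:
 v(a) = C1 + Integral(a/cos(a), a)


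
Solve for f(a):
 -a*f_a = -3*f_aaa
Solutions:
 f(a) = C1 + Integral(C2*airyai(3^(2/3)*a/3) + C3*airybi(3^(2/3)*a/3), a)


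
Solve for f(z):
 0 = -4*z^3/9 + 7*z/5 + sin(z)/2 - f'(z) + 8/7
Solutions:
 f(z) = C1 - z^4/9 + 7*z^2/10 + 8*z/7 - cos(z)/2


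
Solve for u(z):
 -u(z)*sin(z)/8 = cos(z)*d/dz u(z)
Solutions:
 u(z) = C1*cos(z)^(1/8)


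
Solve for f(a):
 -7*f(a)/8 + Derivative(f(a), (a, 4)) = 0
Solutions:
 f(a) = C1*exp(-14^(1/4)*a/2) + C2*exp(14^(1/4)*a/2) + C3*sin(14^(1/4)*a/2) + C4*cos(14^(1/4)*a/2)


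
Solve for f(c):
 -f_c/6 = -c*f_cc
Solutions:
 f(c) = C1 + C2*c^(7/6)


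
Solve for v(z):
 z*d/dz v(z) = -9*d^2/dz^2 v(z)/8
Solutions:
 v(z) = C1 + C2*erf(2*z/3)


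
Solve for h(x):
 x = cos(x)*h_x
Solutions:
 h(x) = C1 + Integral(x/cos(x), x)


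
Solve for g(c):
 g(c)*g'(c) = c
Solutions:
 g(c) = -sqrt(C1 + c^2)
 g(c) = sqrt(C1 + c^2)


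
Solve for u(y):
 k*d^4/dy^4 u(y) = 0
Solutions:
 u(y) = C1 + C2*y + C3*y^2 + C4*y^3


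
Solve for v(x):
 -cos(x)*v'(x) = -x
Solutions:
 v(x) = C1 + Integral(x/cos(x), x)


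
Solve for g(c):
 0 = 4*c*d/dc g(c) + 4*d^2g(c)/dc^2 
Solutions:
 g(c) = C1 + C2*erf(sqrt(2)*c/2)


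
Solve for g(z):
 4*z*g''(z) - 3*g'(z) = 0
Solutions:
 g(z) = C1 + C2*z^(7/4)


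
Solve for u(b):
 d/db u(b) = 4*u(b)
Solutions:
 u(b) = C1*exp(4*b)


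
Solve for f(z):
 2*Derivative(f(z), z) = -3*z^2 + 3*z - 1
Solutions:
 f(z) = C1 - z^3/2 + 3*z^2/4 - z/2


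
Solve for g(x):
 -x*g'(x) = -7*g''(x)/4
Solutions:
 g(x) = C1 + C2*erfi(sqrt(14)*x/7)


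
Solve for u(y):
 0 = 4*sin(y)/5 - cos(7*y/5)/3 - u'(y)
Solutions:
 u(y) = C1 - 5*sin(7*y/5)/21 - 4*cos(y)/5


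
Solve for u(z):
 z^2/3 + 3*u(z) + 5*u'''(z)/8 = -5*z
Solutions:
 u(z) = C3*exp(-2*3^(1/3)*5^(2/3)*z/5) - z^2/9 - 5*z/3 + (C1*sin(3^(5/6)*5^(2/3)*z/5) + C2*cos(3^(5/6)*5^(2/3)*z/5))*exp(3^(1/3)*5^(2/3)*z/5)


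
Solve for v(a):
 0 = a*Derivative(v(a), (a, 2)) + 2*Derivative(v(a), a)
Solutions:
 v(a) = C1 + C2/a


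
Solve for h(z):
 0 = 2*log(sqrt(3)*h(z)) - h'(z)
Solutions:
 -Integral(1/(2*log(_y) + log(3)), (_y, h(z))) = C1 - z


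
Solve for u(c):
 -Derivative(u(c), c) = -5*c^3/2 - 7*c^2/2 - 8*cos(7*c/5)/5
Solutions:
 u(c) = C1 + 5*c^4/8 + 7*c^3/6 + 8*sin(7*c/5)/7


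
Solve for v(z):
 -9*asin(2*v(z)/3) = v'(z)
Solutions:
 Integral(1/asin(2*_y/3), (_y, v(z))) = C1 - 9*z


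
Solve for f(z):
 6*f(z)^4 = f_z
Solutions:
 f(z) = (-1/(C1 + 18*z))^(1/3)
 f(z) = (-1/(C1 + 6*z))^(1/3)*(-3^(2/3) - 3*3^(1/6)*I)/6
 f(z) = (-1/(C1 + 6*z))^(1/3)*(-3^(2/3) + 3*3^(1/6)*I)/6


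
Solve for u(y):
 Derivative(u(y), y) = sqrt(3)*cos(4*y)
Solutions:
 u(y) = C1 + sqrt(3)*sin(4*y)/4


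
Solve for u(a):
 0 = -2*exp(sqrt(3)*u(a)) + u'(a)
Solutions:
 u(a) = sqrt(3)*(2*log(-1/(C1 + 2*a)) - log(3))/6


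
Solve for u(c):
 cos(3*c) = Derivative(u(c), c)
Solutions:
 u(c) = C1 + sin(3*c)/3


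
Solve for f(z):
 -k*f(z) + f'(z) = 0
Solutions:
 f(z) = C1*exp(k*z)


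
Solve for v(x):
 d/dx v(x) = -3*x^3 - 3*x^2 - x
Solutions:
 v(x) = C1 - 3*x^4/4 - x^3 - x^2/2
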